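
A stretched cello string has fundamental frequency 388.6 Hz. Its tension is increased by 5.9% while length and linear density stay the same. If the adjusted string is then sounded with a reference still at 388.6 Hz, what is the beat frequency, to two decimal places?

For a string, f ∝ √T, so the new frequency is 388.6·√1.059 = 399.8994 Hz.
f_beat = |399.8994 − 388.6| = 11.30 Hz.

11.30 Hz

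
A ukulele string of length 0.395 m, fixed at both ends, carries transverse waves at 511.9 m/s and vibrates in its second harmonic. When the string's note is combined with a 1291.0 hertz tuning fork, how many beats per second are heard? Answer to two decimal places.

4.95 Hz

For a string fixed at both ends, f_n = n·v/(2L) = 2·511.9/(2·0.395) = 1295.9494 Hz.
f_beat = |1295.9494 − 1291.0| = 4.95 Hz.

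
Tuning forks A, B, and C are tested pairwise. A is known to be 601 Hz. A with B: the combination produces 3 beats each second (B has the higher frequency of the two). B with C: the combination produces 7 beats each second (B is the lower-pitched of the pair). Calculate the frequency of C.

611 Hz

B is above A, so f_B = 601 + 3 = 604 Hz.
C is above B, so f_C = 604 + 7 = 611 Hz.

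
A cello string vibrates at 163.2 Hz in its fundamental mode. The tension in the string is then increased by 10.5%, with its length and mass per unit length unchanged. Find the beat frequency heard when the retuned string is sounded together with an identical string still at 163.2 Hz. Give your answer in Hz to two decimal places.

For a string, f ∝ √T, so the new frequency is 163.2·√1.105 = 171.5542 Hz.
f_beat = |171.5542 − 163.2| = 8.35 Hz.

8.35 Hz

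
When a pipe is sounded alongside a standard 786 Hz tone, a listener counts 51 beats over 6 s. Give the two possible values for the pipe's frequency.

Beat frequency = 51/6 = 8.5 Hz.
|f − 786| = 8.5, so f = 786 ± 8.5.

777.5 Hz or 794.5 Hz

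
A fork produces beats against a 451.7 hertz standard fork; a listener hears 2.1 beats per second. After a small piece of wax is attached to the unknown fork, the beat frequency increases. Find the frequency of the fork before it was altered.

449.6 Hz

|f − 451.7| = 2.1, so the fork was at either 449.6 Hz or 453.8 Hz.
Loading a fork with wax lowers its frequency; the adjustment lowers the fork's frequency.
The beat rate rose, so the adjustment moved the fork further from 451.7 Hz — it was already below the reference.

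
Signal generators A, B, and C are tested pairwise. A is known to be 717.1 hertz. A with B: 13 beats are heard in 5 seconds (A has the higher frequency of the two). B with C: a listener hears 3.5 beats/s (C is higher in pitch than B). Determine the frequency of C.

718 Hz

A–B: Beat frequency = 13/5 = 2.6 Hz.
B is below A, so f_B = 717.1 − 2.6 = 714.5 Hz.
C is above B, so f_C = 714.5 + 3.5 = 718 Hz.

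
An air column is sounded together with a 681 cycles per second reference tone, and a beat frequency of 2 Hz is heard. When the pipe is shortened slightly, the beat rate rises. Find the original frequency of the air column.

683 Hz

|f − 681| = 2, so the air column was at either 679 Hz or 683 Hz.
A shorter pipe has a higher fundamental; the adjustment raises the air column's frequency.
The beat rate rose, so the adjustment moved the air column further from 681 Hz — it was already above the reference.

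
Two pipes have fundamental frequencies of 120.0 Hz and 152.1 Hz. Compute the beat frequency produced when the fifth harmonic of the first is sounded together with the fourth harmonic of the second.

Fifth harmonic of the first: 5·120.0 = 600.0 Hz.
Fourth harmonic of the second: 4·152.1 = 608.4 Hz.
f_beat = |600.0 − 608.4| = 8.4 Hz.

8.4 Hz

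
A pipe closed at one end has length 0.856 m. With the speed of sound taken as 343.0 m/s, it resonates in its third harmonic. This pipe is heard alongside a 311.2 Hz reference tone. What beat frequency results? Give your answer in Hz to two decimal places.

10.67 Hz

Closed pipe (odd harmonics): f_n = n·v/(4L) = 3·343.0/(4·0.856) = 300.5257 Hz.
f_beat = |300.5257 − 311.2| = 10.67 Hz.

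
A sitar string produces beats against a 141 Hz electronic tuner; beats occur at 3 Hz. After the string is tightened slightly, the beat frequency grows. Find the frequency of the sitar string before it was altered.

144 Hz

|f − 141| = 3, so the sitar string was at either 138 Hz or 144 Hz.
Increasing tension raises a string's frequency; the adjustment raises the sitar string's frequency.
The beat rate rose, so the adjustment moved the sitar string further from 141 Hz — it was already above the reference.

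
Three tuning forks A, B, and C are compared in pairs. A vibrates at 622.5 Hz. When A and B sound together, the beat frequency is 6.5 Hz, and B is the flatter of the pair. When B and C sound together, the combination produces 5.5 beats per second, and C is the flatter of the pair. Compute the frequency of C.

B is below A, so f_B = 622.5 − 6.5 = 616 Hz.
C is below B, so f_C = 616 − 5.5 = 610.5 Hz.

610.5 Hz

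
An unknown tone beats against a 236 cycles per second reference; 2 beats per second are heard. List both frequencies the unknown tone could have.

|f − 236| = 2, so f = 236 ± 2.

234 Hz or 238 Hz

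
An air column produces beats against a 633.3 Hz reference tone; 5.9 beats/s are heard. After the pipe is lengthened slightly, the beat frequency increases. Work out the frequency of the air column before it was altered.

|f − 633.3| = 5.9, so the air column was at either 627.4 Hz or 639.2 Hz.
A longer pipe has a lower fundamental; the adjustment lowers the air column's frequency.
The beat rate rose, so the adjustment moved the air column further from 633.3 Hz — it was already below the reference.

627.4 Hz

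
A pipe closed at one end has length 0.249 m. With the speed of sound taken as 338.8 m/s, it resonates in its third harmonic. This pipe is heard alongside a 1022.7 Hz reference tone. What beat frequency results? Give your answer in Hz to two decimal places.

Closed pipe (odd harmonics): f_n = n·v/(4L) = 3·338.8/(4·0.249) = 1020.4819 Hz.
f_beat = |1020.4819 − 1022.7| = 2.22 Hz.

2.22 Hz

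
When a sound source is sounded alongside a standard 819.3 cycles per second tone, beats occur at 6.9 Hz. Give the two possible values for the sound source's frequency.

812.4 Hz or 826.2 Hz

|f − 819.3| = 6.9, so f = 819.3 ± 6.9.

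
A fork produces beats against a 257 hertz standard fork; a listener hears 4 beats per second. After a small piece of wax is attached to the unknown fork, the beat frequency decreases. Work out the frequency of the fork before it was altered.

261 Hz

|f − 257| = 4, so the fork was at either 253 Hz or 261 Hz.
Loading a fork with wax lowers its frequency; the adjustment lowers the fork's frequency.
The beat rate fell, so the adjustment moved the fork toward 257 Hz — it must have started above the reference.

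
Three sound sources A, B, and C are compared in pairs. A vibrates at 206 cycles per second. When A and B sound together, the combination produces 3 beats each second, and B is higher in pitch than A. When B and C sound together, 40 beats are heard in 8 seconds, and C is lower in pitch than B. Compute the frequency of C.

204 Hz

B is above A, so f_B = 206 + 3 = 209 Hz.
B–C: Beat frequency = 40/8 = 5 Hz.
C is below B, so f_C = 209 − 5 = 204 Hz.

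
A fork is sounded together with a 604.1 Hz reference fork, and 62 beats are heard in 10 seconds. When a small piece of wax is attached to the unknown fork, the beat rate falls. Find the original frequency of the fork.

Beat frequency = 62/10 = 6.2 Hz.
|f − 604.1| = 6.2, so the fork was at either 597.9 Hz or 610.3 Hz.
Loading a fork with wax lowers its frequency; the adjustment lowers the fork's frequency.
The beat rate fell, so the adjustment moved the fork toward 604.1 Hz — it must have started above the reference.

610.3 Hz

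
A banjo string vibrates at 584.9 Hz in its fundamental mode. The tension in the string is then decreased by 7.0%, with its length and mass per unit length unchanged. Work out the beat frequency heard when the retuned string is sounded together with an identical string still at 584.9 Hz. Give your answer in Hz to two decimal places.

For a string, f ∝ √T, so the new frequency is 584.9·√0.930 = 564.0571 Hz.
f_beat = |564.0571 − 584.9| = 20.84 Hz.

20.84 Hz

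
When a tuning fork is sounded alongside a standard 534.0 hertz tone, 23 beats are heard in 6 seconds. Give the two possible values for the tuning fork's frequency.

530.1667 Hz or 537.8333 Hz

Beat frequency = 23/6 = 3.8333 Hz.
|f − 534.0| = 3.8333, so f = 534.0 ± 3.8333.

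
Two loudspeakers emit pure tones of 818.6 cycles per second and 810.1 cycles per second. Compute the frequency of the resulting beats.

8.5 Hz

Beats arise from superposition of two nearby frequencies; the beat rate is |f₁ − f₂|.
|818.6 − 810.1| = 8.5 Hz.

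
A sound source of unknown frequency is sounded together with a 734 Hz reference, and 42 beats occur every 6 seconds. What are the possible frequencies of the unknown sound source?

Beat frequency = 42/6 = 7 Hz.
|f − 734| = 7, so f = 734 ± 7.

727 Hz or 741 Hz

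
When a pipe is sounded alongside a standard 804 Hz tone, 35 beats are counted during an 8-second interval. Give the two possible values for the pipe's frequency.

Beat frequency = 35/8 = 4.375 Hz.
|f − 804| = 4.375, so f = 804 ± 4.375.

799.625 Hz or 808.375 Hz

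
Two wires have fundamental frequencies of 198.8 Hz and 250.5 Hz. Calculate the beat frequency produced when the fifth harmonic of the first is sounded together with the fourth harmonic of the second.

8.0 Hz

Fifth harmonic of the first: 5·198.8 = 994.0 Hz.
Fourth harmonic of the second: 4·250.5 = 1002.0 Hz.
f_beat = |994.0 − 1002.0| = 8.0 Hz.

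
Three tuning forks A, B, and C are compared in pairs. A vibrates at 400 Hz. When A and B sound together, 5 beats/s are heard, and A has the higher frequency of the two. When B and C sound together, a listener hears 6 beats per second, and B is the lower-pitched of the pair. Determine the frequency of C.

B is below A, so f_B = 400 − 5 = 395 Hz.
C is above B, so f_C = 395 + 6 = 401 Hz.

401 Hz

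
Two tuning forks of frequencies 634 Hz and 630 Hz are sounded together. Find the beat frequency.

f_beat = |f₁ − f₂|.
|634 − 630| = 4 Hz.

4 Hz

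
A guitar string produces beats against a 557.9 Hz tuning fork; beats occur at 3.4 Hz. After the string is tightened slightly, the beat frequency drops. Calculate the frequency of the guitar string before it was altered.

|f − 557.9| = 3.4, so the guitar string was at either 554.5 Hz or 561.3 Hz.
Increasing tension raises a string's frequency; the adjustment raises the guitar string's frequency.
The beat rate fell, so the adjustment moved the guitar string toward 557.9 Hz — it must have started below the reference.

554.5 Hz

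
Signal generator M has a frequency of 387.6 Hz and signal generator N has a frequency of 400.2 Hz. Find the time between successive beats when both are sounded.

0.079 s

f_beat = |387.6 − 400.2| = 12.6 Hz.
Beat period T = 1 / f_beat = 1 / 12.6 s.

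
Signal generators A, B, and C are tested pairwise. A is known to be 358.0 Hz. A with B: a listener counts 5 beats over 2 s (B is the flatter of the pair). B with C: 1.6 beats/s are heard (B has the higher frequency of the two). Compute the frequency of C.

A–B: Beat frequency = 5/2 = 2.5 Hz.
B is below A, so f_B = 358.0 − 2.5 = 355.5 Hz.
C is below B, so f_C = 355.5 − 1.6 = 353.9 Hz.

353.9 Hz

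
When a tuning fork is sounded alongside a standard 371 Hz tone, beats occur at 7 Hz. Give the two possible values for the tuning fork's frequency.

|f − 371| = 7, so f = 371 ± 7.

364 Hz or 378 Hz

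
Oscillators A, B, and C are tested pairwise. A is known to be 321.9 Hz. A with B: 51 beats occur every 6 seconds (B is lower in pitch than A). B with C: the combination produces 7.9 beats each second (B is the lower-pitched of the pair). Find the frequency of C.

321.3 Hz

A–B: Beat frequency = 51/6 = 8.5 Hz.
B is below A, so f_B = 321.9 − 8.5 = 313.4 Hz.
C is above B, so f_C = 313.4 + 7.9 = 321.3 Hz.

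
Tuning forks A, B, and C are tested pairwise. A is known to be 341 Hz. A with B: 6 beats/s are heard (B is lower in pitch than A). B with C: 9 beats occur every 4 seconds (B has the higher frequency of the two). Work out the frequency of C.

B is below A, so f_B = 341 − 6 = 335 Hz.
B–C: Beat frequency = 9/4 = 2.25 Hz.
C is below B, so f_C = 335 − 2.25 = 332.75 Hz.

332.75 Hz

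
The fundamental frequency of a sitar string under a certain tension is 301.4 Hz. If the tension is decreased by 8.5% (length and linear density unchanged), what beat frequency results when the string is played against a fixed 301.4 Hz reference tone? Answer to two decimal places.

13.09 Hz

For a string, f ∝ √T, so the new frequency is 301.4·√0.915 = 288.3061 Hz.
f_beat = |288.3061 − 301.4| = 13.09 Hz.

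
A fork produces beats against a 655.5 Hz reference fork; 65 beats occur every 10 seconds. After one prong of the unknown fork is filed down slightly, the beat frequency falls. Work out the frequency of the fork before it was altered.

Beat frequency = 65/10 = 6.5 Hz.
|f − 655.5| = 6.5, so the fork was at either 649 Hz or 662 Hz.
Filing a prong removes mass and raises the fork's frequency; the adjustment raises the fork's frequency.
The beat rate fell, so the adjustment moved the fork toward 655.5 Hz — it must have started below the reference.

649 Hz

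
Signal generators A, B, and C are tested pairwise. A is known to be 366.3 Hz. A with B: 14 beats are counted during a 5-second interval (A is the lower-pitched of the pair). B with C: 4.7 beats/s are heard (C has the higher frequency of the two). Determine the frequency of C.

A–B: Beat frequency = 14/5 = 2.8 Hz.
B is above A, so f_B = 366.3 + 2.8 = 369.1 Hz.
C is above B, so f_C = 369.1 + 4.7 = 373.8 Hz.

373.8 Hz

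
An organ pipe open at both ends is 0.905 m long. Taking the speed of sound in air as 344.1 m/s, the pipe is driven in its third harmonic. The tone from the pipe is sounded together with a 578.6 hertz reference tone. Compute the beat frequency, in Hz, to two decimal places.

Open pipe: f_n = n·v/(2L) = 3·344.1/(2·0.905) = 570.3315 Hz.
f_beat = |570.3315 − 578.6| = 8.27 Hz.

8.27 Hz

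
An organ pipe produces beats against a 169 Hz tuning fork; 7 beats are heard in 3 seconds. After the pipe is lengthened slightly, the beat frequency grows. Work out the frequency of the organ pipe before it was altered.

Beat frequency = 7/3 = 2.3333 Hz.
|f − 169| = 2.3333, so the organ pipe was at either 166.6667 Hz or 171.3333 Hz.
A longer pipe has a lower fundamental; the adjustment lowers the organ pipe's frequency.
The beat rate rose, so the adjustment moved the organ pipe further from 169 Hz — it was already below the reference.

166.6667 Hz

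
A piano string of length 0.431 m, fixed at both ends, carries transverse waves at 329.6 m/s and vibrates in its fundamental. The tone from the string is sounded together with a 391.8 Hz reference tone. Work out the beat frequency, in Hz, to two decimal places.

9.43 Hz

For a string fixed at both ends, f_n = n·v/(2L) = 1·329.6/(2·0.431) = 382.3666 Hz.
f_beat = |382.3666 − 391.8| = 9.43 Hz.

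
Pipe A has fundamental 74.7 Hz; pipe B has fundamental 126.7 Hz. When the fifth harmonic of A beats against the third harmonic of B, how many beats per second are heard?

Fifth harmonic of the first: 5·74.7 = 373.5 Hz.
Third harmonic of the second: 3·126.7 = 380.1 Hz.
f_beat = |373.5 − 380.1| = 6.6 Hz.

6.6 Hz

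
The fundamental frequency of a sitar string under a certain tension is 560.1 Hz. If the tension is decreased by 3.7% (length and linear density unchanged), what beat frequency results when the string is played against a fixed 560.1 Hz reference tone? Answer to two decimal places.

10.46 Hz

For a string, f ∝ √T, so the new frequency is 560.1·√0.963 = 549.6405 Hz.
f_beat = |549.6405 − 560.1| = 10.46 Hz.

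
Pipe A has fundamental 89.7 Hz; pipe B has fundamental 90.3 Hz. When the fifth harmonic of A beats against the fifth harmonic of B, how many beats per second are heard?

3.0 Hz

Fifth harmonic of the first: 5·89.7 = 448.5 Hz.
Fifth harmonic of the second: 5·90.3 = 451.5 Hz.
f_beat = |448.5 − 451.5| = 3.0 Hz.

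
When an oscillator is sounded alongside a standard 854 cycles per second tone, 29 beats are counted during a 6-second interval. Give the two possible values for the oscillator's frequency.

849.1667 Hz or 858.8333 Hz

Beat frequency = 29/6 = 4.8333 Hz.
|f − 854| = 4.8333, so f = 854 ± 4.8333.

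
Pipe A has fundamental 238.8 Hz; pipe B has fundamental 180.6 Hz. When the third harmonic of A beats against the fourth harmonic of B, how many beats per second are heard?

Third harmonic of the first: 3·238.8 = 716.4 Hz.
Fourth harmonic of the second: 4·180.6 = 722.4 Hz.
f_beat = |716.4 − 722.4| = 6.0 Hz.

6.0 Hz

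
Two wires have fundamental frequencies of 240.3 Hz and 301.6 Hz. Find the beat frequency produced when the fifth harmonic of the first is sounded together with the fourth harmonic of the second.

4.9 Hz

Fifth harmonic of the first: 5·240.3 = 1201.5 Hz.
Fourth harmonic of the second: 4·301.6 = 1206.4 Hz.
f_beat = |1201.5 − 1206.4| = 4.9 Hz.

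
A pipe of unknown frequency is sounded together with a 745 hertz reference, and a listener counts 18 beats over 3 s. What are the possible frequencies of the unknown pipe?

739 Hz or 751 Hz

Beat frequency = 18/3 = 6 Hz.
|f − 745| = 6, so f = 745 ± 6.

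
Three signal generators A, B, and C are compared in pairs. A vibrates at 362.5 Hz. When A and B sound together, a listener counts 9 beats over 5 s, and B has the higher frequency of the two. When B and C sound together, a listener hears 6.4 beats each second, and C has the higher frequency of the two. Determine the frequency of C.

A–B: Beat frequency = 9/5 = 1.8 Hz.
B is above A, so f_B = 362.5 + 1.8 = 364.3 Hz.
C is above B, so f_C = 364.3 + 6.4 = 370.7 Hz.

370.7 Hz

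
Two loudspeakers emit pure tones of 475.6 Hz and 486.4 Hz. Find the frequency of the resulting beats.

10.8 Hz

Beats arise from superposition of two nearby frequencies; the beat rate is |f₁ − f₂|.
|475.6 − 486.4| = 10.8 Hz.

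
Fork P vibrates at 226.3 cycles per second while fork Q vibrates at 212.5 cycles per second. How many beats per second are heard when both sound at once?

13.8 Hz

Beats arise from superposition of two nearby frequencies; the beat rate is |f₁ − f₂|.
|226.3 − 212.5| = 13.8 Hz.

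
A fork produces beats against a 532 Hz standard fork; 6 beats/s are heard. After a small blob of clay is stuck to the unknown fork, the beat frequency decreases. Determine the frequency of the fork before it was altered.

538 Hz

|f − 532| = 6, so the fork was at either 526 Hz or 538 Hz.
Adding mass to a fork lowers its frequency; the adjustment lowers the fork's frequency.
The beat rate fell, so the adjustment moved the fork toward 532 Hz — it must have started above the reference.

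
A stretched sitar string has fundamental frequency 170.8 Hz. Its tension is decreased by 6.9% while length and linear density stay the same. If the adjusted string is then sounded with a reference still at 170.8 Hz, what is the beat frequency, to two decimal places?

6.00 Hz

For a string, f ∝ √T, so the new frequency is 170.8·√0.931 = 164.8021 Hz.
f_beat = |164.8021 − 170.8| = 6.00 Hz.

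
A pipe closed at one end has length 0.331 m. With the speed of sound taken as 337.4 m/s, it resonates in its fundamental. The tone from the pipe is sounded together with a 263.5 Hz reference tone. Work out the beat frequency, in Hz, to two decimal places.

Closed pipe (odd harmonics): f_n = n·v/(4L) = 1·337.4/(4·0.331) = 254.8338 Hz.
f_beat = |254.8338 − 263.5| = 8.67 Hz.

8.67 Hz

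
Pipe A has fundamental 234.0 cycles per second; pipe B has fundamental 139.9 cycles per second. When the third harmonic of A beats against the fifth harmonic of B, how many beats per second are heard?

Third harmonic of the first: 3·234.0 = 702.0 Hz.
Fifth harmonic of the second: 5·139.9 = 699.5 Hz.
f_beat = |702.0 − 699.5| = 2.5 Hz.

2.5 Hz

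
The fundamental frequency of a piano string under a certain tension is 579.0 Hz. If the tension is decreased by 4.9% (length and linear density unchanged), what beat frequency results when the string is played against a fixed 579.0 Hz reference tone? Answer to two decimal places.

For a string, f ∝ √T, so the new frequency is 579.0·√0.951 = 564.6363 Hz.
f_beat = |564.6363 − 579.0| = 14.36 Hz.

14.36 Hz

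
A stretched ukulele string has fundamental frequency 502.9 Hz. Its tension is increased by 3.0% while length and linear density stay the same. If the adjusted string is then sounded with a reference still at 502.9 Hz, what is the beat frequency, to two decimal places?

7.49 Hz

For a string, f ∝ √T, so the new frequency is 502.9·√1.030 = 510.3878 Hz.
f_beat = |510.3878 − 502.9| = 7.49 Hz.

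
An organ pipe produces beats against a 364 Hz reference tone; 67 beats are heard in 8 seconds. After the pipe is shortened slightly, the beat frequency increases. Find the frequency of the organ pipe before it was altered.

372.375 Hz

Beat frequency = 67/8 = 8.375 Hz.
|f − 364| = 8.375, so the organ pipe was at either 355.625 Hz or 372.375 Hz.
A shorter pipe has a higher fundamental; the adjustment raises the organ pipe's frequency.
The beat rate rose, so the adjustment moved the organ pipe further from 364 Hz — it was already above the reference.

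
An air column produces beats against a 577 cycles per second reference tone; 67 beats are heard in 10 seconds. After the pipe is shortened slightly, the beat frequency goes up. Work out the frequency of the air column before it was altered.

Beat frequency = 67/10 = 6.7 Hz.
|f − 577| = 6.7, so the air column was at either 570.3 Hz or 583.7 Hz.
A shorter pipe has a higher fundamental; the adjustment raises the air column's frequency.
The beat rate rose, so the adjustment moved the air column further from 577 Hz — it was already above the reference.

583.7 Hz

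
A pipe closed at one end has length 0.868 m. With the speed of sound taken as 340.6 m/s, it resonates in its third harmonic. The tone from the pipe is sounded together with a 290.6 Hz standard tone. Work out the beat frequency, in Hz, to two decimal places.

3.70 Hz

Closed pipe (odd harmonics): f_n = n·v/(4L) = 3·340.6/(4·0.868) = 294.2972 Hz.
f_beat = |294.2972 − 290.6| = 3.70 Hz.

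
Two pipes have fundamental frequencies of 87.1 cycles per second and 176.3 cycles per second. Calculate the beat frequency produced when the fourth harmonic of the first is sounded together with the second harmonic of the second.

4.2 Hz

Fourth harmonic of the first: 4·87.1 = 348.4 Hz.
Second harmonic of the second: 2·176.3 = 352.6 Hz.
f_beat = |348.4 − 352.6| = 4.2 Hz.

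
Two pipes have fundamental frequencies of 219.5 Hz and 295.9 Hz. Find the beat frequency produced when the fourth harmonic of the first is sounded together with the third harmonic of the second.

Fourth harmonic of the first: 4·219.5 = 878.0 Hz.
Third harmonic of the second: 3·295.9 = 887.7 Hz.
f_beat = |878.0 − 887.7| = 9.7 Hz.

9.7 Hz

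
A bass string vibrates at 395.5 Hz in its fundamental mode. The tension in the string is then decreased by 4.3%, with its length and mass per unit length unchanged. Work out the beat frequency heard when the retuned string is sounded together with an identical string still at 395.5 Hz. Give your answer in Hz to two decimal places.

For a string, f ∝ √T, so the new frequency is 395.5·√0.957 = 386.9033 Hz.
f_beat = |386.9033 − 395.5| = 8.60 Hz.

8.60 Hz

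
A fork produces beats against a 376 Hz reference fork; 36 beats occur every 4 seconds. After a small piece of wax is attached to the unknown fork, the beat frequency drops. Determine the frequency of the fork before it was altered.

Beat frequency = 36/4 = 9 Hz.
|f − 376| = 9, so the fork was at either 367 Hz or 385 Hz.
Loading a fork with wax lowers its frequency; the adjustment lowers the fork's frequency.
The beat rate fell, so the adjustment moved the fork toward 376 Hz — it must have started above the reference.

385 Hz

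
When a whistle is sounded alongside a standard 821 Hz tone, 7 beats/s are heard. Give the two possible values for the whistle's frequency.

|f − 821| = 7, so f = 821 ± 7.

814 Hz or 828 Hz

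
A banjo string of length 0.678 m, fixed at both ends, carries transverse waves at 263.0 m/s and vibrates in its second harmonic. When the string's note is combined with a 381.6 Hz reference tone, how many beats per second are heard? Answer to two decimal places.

For a string fixed at both ends, f_n = n·v/(2L) = 2·263.0/(2·0.678) = 387.9056 Hz.
f_beat = |387.9056 − 381.6| = 6.31 Hz.

6.31 Hz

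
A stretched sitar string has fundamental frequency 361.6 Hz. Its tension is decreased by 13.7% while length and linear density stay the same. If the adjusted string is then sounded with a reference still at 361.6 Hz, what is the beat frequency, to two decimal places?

For a string, f ∝ √T, so the new frequency is 361.6·√0.863 = 335.9184 Hz.
f_beat = |335.9184 − 361.6| = 25.68 Hz.

25.68 Hz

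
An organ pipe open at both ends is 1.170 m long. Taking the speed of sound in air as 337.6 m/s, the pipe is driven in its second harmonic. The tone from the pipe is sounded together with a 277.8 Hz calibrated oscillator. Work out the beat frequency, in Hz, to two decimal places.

Open pipe: f_n = n·v/(2L) = 2·337.6/(2·1.170) = 288.5470 Hz.
f_beat = |288.5470 − 277.8| = 10.75 Hz.

10.75 Hz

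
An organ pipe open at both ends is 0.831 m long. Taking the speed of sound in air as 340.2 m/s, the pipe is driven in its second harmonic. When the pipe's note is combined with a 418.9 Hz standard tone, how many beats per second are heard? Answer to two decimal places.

Open pipe: f_n = n·v/(2L) = 2·340.2/(2·0.831) = 409.3863 Hz.
f_beat = |409.3863 − 418.9| = 9.51 Hz.

9.51 Hz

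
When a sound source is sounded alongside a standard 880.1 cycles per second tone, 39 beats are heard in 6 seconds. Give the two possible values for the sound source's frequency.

Beat frequency = 39/6 = 6.5 Hz.
|f − 880.1| = 6.5, so f = 880.1 ± 6.5.

873.6 Hz or 886.6 Hz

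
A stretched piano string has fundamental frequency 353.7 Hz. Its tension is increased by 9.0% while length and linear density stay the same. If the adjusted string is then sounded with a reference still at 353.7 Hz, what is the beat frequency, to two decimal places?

15.57 Hz

For a string, f ∝ √T, so the new frequency is 353.7·√1.090 = 369.2736 Hz.
f_beat = |369.2736 − 353.7| = 15.57 Hz.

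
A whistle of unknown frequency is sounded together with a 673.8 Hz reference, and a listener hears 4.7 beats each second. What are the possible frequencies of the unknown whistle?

|f − 673.8| = 4.7, so f = 673.8 ± 4.7.

669.1 Hz or 678.5 Hz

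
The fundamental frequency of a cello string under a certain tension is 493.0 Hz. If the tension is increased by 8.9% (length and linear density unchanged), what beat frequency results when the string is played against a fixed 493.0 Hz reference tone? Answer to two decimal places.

For a string, f ∝ √T, so the new frequency is 493.0·√1.089 = 514.4710 Hz.
f_beat = |514.4710 − 493.0| = 21.47 Hz.

21.47 Hz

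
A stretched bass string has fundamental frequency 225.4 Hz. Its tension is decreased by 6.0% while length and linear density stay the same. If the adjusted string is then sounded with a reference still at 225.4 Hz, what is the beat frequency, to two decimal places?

6.87 Hz

For a string, f ∝ √T, so the new frequency is 225.4·√0.940 = 218.5334 Hz.
f_beat = |218.5334 − 225.4| = 6.87 Hz.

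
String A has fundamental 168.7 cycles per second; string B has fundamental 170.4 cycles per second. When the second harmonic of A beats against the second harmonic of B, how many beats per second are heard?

3.4 Hz

Second harmonic of the first: 2·168.7 = 337.4 Hz.
Second harmonic of the second: 2·170.4 = 340.8 Hz.
f_beat = |337.4 − 340.8| = 3.4 Hz.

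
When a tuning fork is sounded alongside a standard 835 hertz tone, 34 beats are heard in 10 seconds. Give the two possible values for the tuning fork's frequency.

831.6 Hz or 838.4 Hz

Beat frequency = 34/10 = 3.4 Hz.
|f − 835| = 3.4, so f = 835 ± 3.4.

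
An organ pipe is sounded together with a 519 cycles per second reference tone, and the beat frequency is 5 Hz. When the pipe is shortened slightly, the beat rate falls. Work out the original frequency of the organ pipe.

|f − 519| = 5, so the organ pipe was at either 514 Hz or 524 Hz.
A shorter pipe has a higher fundamental; the adjustment raises the organ pipe's frequency.
The beat rate fell, so the adjustment moved the organ pipe toward 519 Hz — it must have started below the reference.

514 Hz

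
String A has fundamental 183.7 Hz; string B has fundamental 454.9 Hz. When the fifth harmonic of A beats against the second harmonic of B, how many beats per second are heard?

Fifth harmonic of the first: 5·183.7 = 918.5 Hz.
Second harmonic of the second: 2·454.9 = 909.8 Hz.
f_beat = |918.5 − 909.8| = 8.7 Hz.

8.7 Hz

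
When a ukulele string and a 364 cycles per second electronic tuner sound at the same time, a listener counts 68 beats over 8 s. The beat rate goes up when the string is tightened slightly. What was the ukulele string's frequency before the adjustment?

372.5 Hz

Beat frequency = 68/8 = 8.5 Hz.
|f − 364| = 8.5, so the ukulele string was at either 355.5 Hz or 372.5 Hz.
Increasing tension raises a string's frequency; the adjustment raises the ukulele string's frequency.
The beat rate rose, so the adjustment moved the ukulele string further from 364 Hz — it was already above the reference.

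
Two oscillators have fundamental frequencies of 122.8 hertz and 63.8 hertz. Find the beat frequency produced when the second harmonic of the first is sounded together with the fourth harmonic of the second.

9.6 Hz

Second harmonic of the first: 2·122.8 = 245.6 Hz.
Fourth harmonic of the second: 4·63.8 = 255.2 Hz.
f_beat = |245.6 − 255.2| = 9.6 Hz.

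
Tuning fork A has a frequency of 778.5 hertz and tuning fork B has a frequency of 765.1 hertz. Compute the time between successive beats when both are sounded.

0.075 s

f_beat = |778.5 − 765.1| = 13.4 Hz.
Beat period T = 1 / f_beat = 1 / 13.4 s.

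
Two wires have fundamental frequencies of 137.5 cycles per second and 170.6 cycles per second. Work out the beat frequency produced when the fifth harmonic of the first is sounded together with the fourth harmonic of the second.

5.1 Hz

Fifth harmonic of the first: 5·137.5 = 687.5 Hz.
Fourth harmonic of the second: 4·170.6 = 682.4 Hz.
f_beat = |687.5 − 682.4| = 5.1 Hz.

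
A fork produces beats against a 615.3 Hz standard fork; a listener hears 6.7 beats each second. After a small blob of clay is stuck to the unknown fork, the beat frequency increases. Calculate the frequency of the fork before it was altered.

608.6 Hz

|f − 615.3| = 6.7, so the fork was at either 608.6 Hz or 622 Hz.
Adding mass to a fork lowers its frequency; the adjustment lowers the fork's frequency.
The beat rate rose, so the adjustment moved the fork further from 615.3 Hz — it was already below the reference.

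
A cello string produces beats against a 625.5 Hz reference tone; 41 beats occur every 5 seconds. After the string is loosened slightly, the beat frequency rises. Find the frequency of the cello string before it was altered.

617.3 Hz

Beat frequency = 41/5 = 8.2 Hz.
|f − 625.5| = 8.2, so the cello string was at either 617.3 Hz or 633.7 Hz.
Reducing tension lowers a string's frequency; the adjustment lowers the cello string's frequency.
The beat rate rose, so the adjustment moved the cello string further from 625.5 Hz — it was already below the reference.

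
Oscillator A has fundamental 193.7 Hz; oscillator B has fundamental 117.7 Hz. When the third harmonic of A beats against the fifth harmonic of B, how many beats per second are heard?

Third harmonic of the first: 3·193.7 = 581.1 Hz.
Fifth harmonic of the second: 5·117.7 = 588.5 Hz.
f_beat = |581.1 − 588.5| = 7.4 Hz.

7.4 Hz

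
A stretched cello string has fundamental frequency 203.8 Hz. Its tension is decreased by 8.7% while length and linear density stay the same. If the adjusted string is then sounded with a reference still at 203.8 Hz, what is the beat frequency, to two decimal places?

9.07 Hz

For a string, f ∝ √T, so the new frequency is 203.8·√0.913 = 194.7330 Hz.
f_beat = |194.7330 − 203.8| = 9.07 Hz.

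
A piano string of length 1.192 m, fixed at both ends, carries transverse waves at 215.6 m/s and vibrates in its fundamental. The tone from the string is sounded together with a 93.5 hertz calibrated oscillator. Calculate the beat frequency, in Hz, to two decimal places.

3.06 Hz

For a string fixed at both ends, f_n = n·v/(2L) = 1·215.6/(2·1.192) = 90.4362 Hz.
f_beat = |90.4362 − 93.5| = 3.06 Hz.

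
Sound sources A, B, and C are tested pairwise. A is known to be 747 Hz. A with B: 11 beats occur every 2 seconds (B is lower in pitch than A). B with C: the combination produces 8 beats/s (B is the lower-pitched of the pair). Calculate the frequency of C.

A–B: Beat frequency = 11/2 = 5.5 Hz.
B is below A, so f_B = 747 − 5.5 = 741.5 Hz.
C is above B, so f_C = 741.5 + 8 = 749.5 Hz.

749.5 Hz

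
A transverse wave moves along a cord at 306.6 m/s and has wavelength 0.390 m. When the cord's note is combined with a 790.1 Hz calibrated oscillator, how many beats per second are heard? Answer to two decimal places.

Source frequency f = v/λ = 306.6/0.390 = 786.1538 Hz.
f_beat = |786.1538 − 790.1| = 3.95 Hz.

3.95 Hz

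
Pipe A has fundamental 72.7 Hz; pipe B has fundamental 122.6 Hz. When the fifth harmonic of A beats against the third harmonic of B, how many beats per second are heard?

Fifth harmonic of the first: 5·72.7 = 363.5 Hz.
Third harmonic of the second: 3·122.6 = 367.8 Hz.
f_beat = |363.5 − 367.8| = 4.3 Hz.

4.3 Hz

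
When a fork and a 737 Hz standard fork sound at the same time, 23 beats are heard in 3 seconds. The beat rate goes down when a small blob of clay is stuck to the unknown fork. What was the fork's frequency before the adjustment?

Beat frequency = 23/3 = 7.6667 Hz.
|f − 737| = 7.6667, so the fork was at either 729.3333 Hz or 744.6667 Hz.
Adding mass to a fork lowers its frequency; the adjustment lowers the fork's frequency.
The beat rate fell, so the adjustment moved the fork toward 737 Hz — it must have started above the reference.

744.6667 Hz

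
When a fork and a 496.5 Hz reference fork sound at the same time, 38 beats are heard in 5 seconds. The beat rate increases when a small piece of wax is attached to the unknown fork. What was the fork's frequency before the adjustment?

Beat frequency = 38/5 = 7.6 Hz.
|f − 496.5| = 7.6, so the fork was at either 488.9 Hz or 504.1 Hz.
Loading a fork with wax lowers its frequency; the adjustment lowers the fork's frequency.
The beat rate rose, so the adjustment moved the fork further from 496.5 Hz — it was already below the reference.

488.9 Hz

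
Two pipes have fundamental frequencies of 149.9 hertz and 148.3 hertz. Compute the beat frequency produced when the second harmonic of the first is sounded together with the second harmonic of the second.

Second harmonic of the first: 2·149.9 = 299.8 Hz.
Second harmonic of the second: 2·148.3 = 296.6 Hz.
f_beat = |299.8 − 296.6| = 3.2 Hz.

3.2 Hz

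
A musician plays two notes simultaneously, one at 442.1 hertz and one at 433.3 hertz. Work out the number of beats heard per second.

8.8 Hz

The beat frequency equals the magnitude of the frequency difference.
|442.1 − 433.3| = 8.8 Hz.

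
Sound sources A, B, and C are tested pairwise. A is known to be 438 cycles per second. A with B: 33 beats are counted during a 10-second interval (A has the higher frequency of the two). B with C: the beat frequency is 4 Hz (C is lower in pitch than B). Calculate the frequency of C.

430.7 Hz

A–B: Beat frequency = 33/10 = 3.3 Hz.
B is below A, so f_B = 438 − 3.3 = 434.7 Hz.
C is below B, so f_C = 434.7 − 4 = 430.7 Hz.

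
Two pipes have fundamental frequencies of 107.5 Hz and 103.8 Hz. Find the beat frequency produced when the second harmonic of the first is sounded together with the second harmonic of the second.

Second harmonic of the first: 2·107.5 = 215.0 Hz.
Second harmonic of the second: 2·103.8 = 207.6 Hz.
f_beat = |215.0 − 207.6| = 7.4 Hz.

7.4 Hz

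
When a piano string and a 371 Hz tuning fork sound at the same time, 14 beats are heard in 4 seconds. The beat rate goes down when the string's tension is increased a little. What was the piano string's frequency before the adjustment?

Beat frequency = 14/4 = 3.5 Hz.
|f − 371| = 3.5, so the piano string was at either 367.5 Hz or 374.5 Hz.
Higher tension means higher frequency; the adjustment raises the piano string's frequency.
The beat rate fell, so the adjustment moved the piano string toward 371 Hz — it must have started below the reference.

367.5 Hz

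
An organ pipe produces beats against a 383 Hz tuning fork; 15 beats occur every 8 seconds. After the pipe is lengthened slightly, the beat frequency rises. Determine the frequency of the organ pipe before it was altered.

381.125 Hz

Beat frequency = 15/8 = 1.875 Hz.
|f − 383| = 1.875, so the organ pipe was at either 381.125 Hz or 384.875 Hz.
A longer pipe has a lower fundamental; the adjustment lowers the organ pipe's frequency.
The beat rate rose, so the adjustment moved the organ pipe further from 383 Hz — it was already below the reference.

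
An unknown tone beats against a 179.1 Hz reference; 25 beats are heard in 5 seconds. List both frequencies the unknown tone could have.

174.1 Hz or 184.1 Hz

Beat frequency = 25/5 = 5 Hz.
|f − 179.1| = 5, so f = 179.1 ± 5.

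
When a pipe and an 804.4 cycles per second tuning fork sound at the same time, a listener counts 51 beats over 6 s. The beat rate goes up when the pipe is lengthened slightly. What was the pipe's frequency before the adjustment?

795.9 Hz

Beat frequency = 51/6 = 8.5 Hz.
|f − 804.4| = 8.5, so the pipe was at either 795.9 Hz or 812.9 Hz.
A longer pipe has a lower fundamental; the adjustment lowers the pipe's frequency.
The beat rate rose, so the adjustment moved the pipe further from 804.4 Hz — it was already below the reference.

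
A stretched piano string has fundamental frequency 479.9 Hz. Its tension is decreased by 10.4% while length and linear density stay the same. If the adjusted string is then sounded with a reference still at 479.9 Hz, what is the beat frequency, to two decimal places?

For a string, f ∝ √T, so the new frequency is 479.9·√0.896 = 454.2603 Hz.
f_beat = |454.2603 − 479.9| = 25.64 Hz.

25.64 Hz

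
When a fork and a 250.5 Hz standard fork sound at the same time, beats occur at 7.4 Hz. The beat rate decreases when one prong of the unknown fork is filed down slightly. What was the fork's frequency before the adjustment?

|f − 250.5| = 7.4, so the fork was at either 243.1 Hz or 257.9 Hz.
Filing a prong removes mass and raises the fork's frequency; the adjustment raises the fork's frequency.
The beat rate fell, so the adjustment moved the fork toward 250.5 Hz — it must have started below the reference.

243.1 Hz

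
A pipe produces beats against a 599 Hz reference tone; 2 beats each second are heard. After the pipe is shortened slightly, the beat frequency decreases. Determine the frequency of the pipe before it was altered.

597 Hz

|f − 599| = 2, so the pipe was at either 597 Hz or 601 Hz.
A shorter pipe has a higher fundamental; the adjustment raises the pipe's frequency.
The beat rate fell, so the adjustment moved the pipe toward 599 Hz — it must have started below the reference.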